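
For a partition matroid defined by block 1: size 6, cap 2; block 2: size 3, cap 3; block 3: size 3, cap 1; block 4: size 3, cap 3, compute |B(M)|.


A basis picks exactly ci elements from block i.
Number of bases = product of C(|Si|, ci).
= C(6,2) * C(3,3) * C(3,1) * C(3,3)
= 15 * 1 * 3 * 1
= 45.

45


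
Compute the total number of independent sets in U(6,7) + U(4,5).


For a direct sum, |I(M1+M2)| = |I(M1)| * |I(M2)|.
|I(U(6,7))| = sum C(7,k) for k=0..6 = 127.
|I(U(4,5))| = sum C(5,k) for k=0..4 = 31.
Total = 127 * 31 = 3937.

3937


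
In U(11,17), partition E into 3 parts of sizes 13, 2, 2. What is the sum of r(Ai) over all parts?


r(Ai) = min(|Ai|, 11) for each part.
Sum = min(13,11) + min(2,11) + min(2,11)
    = 11 + 2 + 2
    = 15.

15


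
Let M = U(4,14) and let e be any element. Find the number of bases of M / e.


Contracting e from U(4,14) gives U(3,13).
Bases of U(3,13) = C(13,3) = 13! / (3! * 10!) = 286.

286


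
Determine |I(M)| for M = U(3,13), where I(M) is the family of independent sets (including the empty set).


Independent sets of U(3,13) are all subsets of size <= 3.
Count = C(13,0) + C(13,1) + C(13,2) + C(13,3)
     = 1 + 13 + 78 + 286
     = 378.

378


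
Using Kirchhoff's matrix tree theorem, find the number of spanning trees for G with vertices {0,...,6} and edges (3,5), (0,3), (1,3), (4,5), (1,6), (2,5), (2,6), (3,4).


By Kirchhoff's matrix tree theorem, the number of spanning trees equals
the determinant of any cofactor of the Laplacian matrix L.
G has 7 vertices and 8 edges.
Computing the (6 x 6) cofactor determinant gives 14.

14


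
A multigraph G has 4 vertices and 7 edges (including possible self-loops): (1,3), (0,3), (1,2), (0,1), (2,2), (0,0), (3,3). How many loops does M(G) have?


In a graphic matroid, a loop is a self-loop edge (u,u) with rank 0.
Examining all 7 edges for self-loops...
Self-loops found: (2,2), (0,0), (3,3)
Number of loops = 3.

3


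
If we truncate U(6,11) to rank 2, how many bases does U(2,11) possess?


Truncating U(6,11) to rank 2 gives U(2,11).
Bases of U(2,11) are all 2-element subsets of 11 elements.
Number of bases = C(11,2) = 11! / (2! * 9!) = 55.

55


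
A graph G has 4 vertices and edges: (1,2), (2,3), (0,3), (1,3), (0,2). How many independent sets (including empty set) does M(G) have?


An independent set in a graphic matroid is an acyclic edge subset.
G has 4 vertices and 5 edges.
Enumerate all 2^5 = 32 subsets, checking for acyclicity.
Total independent sets = 24.

24


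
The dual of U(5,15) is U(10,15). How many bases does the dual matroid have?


The dual of U(r,n) is U(n-r, n) = U(10,15).
Bases of U(10,15) are all (10)-element subsets.
|B(M*)| = (15 choose 10) = 3003.

3003


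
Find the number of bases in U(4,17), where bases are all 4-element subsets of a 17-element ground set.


Bases of U(4,17) are all 4-element subsets of the 17-element ground set.
Number of bases = C(17,4).
C(17,4) = 17! / (4! * 13!) = 2380.

2380


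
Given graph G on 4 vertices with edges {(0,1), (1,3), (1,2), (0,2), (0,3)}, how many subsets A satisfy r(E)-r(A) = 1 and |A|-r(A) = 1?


R(x,y) = sum over A in 2^E of x^(r(E)-r(A)) * y^(|A|-r(A)).
G has 4 vertices, 5 edges. r(E) = 3.
Enumerate all 2^5 = 32 subsets.
Count subsets with r(E)-r(A)=1 and |A|-r(A)=1: 2.

2


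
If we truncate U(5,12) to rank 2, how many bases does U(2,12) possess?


Truncating U(5,12) to rank 2 gives U(2,12).
Bases of U(2,12) are all 2-element subsets of 12 elements.
Number of bases = C(12,2) = 12! / (2! * 10!) = 66.

66


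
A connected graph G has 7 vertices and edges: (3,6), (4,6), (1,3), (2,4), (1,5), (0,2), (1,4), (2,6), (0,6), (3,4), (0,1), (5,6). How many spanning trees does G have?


By Kirchhoff's matrix tree theorem, the number of spanning trees equals
the determinant of any cofactor of the Laplacian matrix L.
G has 7 vertices and 12 edges.
Computing the (6 x 6) cofactor determinant gives 339.

339


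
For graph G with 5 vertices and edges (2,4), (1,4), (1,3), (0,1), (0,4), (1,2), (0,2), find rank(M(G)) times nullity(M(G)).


r(M) = |V| - c = 5 - 1 = 4.
nullity = |E| - r(M) = 7 - 4 = 3.
Product = 4 * 3 = 12.

12


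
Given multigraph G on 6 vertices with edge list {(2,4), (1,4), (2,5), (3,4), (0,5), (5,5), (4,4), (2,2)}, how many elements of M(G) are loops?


In a graphic matroid, a loop is a self-loop edge (u,u) with rank 0.
Examining all 8 edges for self-loops...
Self-loops found: (5,5), (4,4), (2,2)
Number of loops = 3.

3


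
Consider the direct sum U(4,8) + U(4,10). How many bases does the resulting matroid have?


Bases of a direct sum M1 + M2: |B| = |B(M1)| * |B(M2)|.
|B(U(4,8))| = C(8,4) = 70.
|B(U(4,10))| = C(10,4) = 210.
Total bases = 70 * 210 = 14700.

14700


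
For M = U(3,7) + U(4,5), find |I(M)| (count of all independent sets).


For a direct sum, |I(M1+M2)| = |I(M1)| * |I(M2)|.
|I(U(3,7))| = sum C(7,k) for k=0..3 = 64.
|I(U(4,5))| = sum C(5,k) for k=0..4 = 31.
Total = 64 * 31 = 1984.

1984


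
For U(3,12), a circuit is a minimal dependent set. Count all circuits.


In U(3,12), circuits are the (4)-element subsets.
Any set of 4 elements is dependent, and removing any one element gives
an independent set of size 3, so it is a minimal dependent set.
Number of circuits = C(12,4) = (12 * 11 * 10 * 9) / (1 * 2 * 3 * 4) = 495.

495


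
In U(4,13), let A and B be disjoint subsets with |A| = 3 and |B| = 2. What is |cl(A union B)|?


|A union B| = 3 + 2 = 5 (disjoint).
In U(4,13), cl(S) = S if |S| < 4, else cl(S) = E.
Since 5 >= 4, cl(A union B) = E.
|cl(A union B)| = 13.

13


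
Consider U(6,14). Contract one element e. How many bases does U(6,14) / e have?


Contracting e from U(6,14) gives U(5,13).
Bases of U(5,13) = C(13,5) = 13! / (5! * 8!) = 1287.

1287


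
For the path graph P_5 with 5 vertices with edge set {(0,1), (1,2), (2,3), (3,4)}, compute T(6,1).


A path on 5 vertices is a tree with 4 edges.
T(x,y) = x^(4) for any tree.
T(6,1) = 6^4 = 1296.

1296


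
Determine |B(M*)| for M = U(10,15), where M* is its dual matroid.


The dual of U(r,n) is U(n-r, n) = U(5,15).
Bases of U(5,15) are all (5)-element subsets.
|B(M*)| = (15 choose 5) = 3003.

3003


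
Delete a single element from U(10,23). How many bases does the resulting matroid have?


Deleting e from U(10,23) gives U(10,22) since n > r.
Bases of U(10,22) = (22 choose 10) = 646646.

646646


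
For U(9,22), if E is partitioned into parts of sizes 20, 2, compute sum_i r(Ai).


r(Ai) = min(|Ai|, 9) for each part.
Sum = min(20,9) + min(2,9)
    = 9 + 2
    = 11.

11


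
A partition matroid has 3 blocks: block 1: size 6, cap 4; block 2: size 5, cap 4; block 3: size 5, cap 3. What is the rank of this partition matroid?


Rank of a partition matroid = sum of min(|Si|, ci) for each block.
= min(6,4) + min(5,4) + min(5,3)
= 4 + 4 + 3
= 11.

11


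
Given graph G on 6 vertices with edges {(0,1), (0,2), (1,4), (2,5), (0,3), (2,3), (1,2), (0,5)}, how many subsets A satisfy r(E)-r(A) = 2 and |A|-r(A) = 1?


R(x,y) = sum over A in 2^E of x^(r(E)-r(A)) * y^(|A|-r(A)).
G has 6 vertices, 8 edges. r(E) = 5.
Enumerate all 2^8 = 256 subsets.
Count subsets with r(E)-r(A)=2 and |A|-r(A)=1: 18.

18


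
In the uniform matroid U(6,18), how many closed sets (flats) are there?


Flats of U(6,18): every subset of size < 6 is a flat, plus E itself.
Count = (18 choose 0) + (18 choose 1) + (18 choose 2) + (18 choose 3) + (18 choose 4) + (18 choose 5) + 1
     = 1 + 18 + 153 + 816 + 3060 + 8568 + 1
     = 12617.

12617


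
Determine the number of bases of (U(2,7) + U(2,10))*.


(M1+M2)* = M1* + M2*.
M1* = U(5,7), bases: C(7,5) = 21.
M2* = U(8,10), bases: C(10,8) = 45.
|B(M*)| = 21 * 45 = 945.

945


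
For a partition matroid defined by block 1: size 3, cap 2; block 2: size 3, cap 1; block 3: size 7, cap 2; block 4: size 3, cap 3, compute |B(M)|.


A basis picks exactly ci elements from block i.
Number of bases = product of C(|Si|, ci).
= C(3,2) * C(3,1) * C(7,2) * C(3,3)
= 3 * 3 * 21 * 1
= 189.

189


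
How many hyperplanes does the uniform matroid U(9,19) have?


Hyperplanes of U(9,19) are flats of rank 8.
In a uniform matroid, these are exactly the (8)-element subsets.
Count = (19 choose 8) = 75582.

75582


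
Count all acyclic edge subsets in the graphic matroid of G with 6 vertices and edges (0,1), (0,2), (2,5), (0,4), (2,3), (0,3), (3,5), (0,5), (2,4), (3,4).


An independent set in a graphic matroid is an acyclic edge subset.
G has 6 vertices and 10 edges.
Enumerate all 2^10 = 1024 subsets, checking for acyclicity.
Total independent sets = 396.

396


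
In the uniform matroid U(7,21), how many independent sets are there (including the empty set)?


Independent sets of U(7,21) are all subsets of size <= 7.
Count = (21 choose 0) + (21 choose 1) + (21 choose 2) + (21 choose 3) + (21 choose 4) + (21 choose 5) + (21 choose 6) + (21 choose 7)
     = 1 + 21 + 210 + 1330 + 5985 + 20349 + 54264 + 116280
     = 198440.

198440


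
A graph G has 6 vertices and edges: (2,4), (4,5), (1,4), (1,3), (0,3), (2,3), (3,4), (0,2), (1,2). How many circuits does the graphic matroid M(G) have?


A circuit in a graphic matroid = edge set of a simple cycle.
G has 6 vertices and 9 edges.
Enumerating all minimal edge subsets forming cycles...
Total circuits found: 12.

12


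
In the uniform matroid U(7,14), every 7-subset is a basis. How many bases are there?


Bases of U(7,14) are all 7-element subsets of the 14-element ground set.
Number of bases = C(14,7).
C(14,7) = 14! / (7! * 7!) = 3432.

3432


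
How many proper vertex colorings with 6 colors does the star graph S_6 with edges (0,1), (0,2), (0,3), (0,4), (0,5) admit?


P(tree, k) = k * (k-1)^(5) for any tree on 6 vertices.
P(6) = 6 * 5^5 = 6 * 3125 = 18750.

18750


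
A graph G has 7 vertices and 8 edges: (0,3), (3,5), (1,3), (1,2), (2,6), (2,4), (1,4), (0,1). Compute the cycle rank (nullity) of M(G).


Cycle rank (nullity) = |E| - r(M) = |E| - (|V| - c).
|E| = 8, |V| = 7, c = 1.
Nullity = 8 - (7 - 1) = 8 - 6 = 2.

2


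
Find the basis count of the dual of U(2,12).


The dual of U(r,n) is U(n-r, n) = U(10,12).
Bases of U(10,12) are all (10)-element subsets.
|B(M*)| = (12 choose 10) = 66.

66


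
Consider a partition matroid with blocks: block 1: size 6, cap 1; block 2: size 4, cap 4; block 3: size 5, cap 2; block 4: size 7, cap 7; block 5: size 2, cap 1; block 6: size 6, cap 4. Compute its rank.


Rank of a partition matroid = sum of min(|Si|, ci) for each block.
= min(6,1) + min(4,4) + min(5,2) + min(7,7) + min(2,1) + min(6,4)
= 1 + 4 + 2 + 7 + 1 + 4
= 19.

19


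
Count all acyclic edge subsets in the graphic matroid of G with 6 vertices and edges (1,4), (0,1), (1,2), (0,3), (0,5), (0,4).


An independent set in a graphic matroid is an acyclic edge subset.
G has 6 vertices and 6 edges.
Enumerate all 2^6 = 64 subsets, checking for acyclicity.
Total independent sets = 56.

56


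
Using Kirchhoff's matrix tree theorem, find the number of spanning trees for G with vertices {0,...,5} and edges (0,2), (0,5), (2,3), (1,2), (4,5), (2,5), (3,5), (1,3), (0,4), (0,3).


By Kirchhoff's matrix tree theorem, the number of spanning trees equals
the determinant of any cofactor of the Laplacian matrix L.
G has 6 vertices and 10 edges.
Computing the (5 x 5) cofactor determinant gives 100.

100


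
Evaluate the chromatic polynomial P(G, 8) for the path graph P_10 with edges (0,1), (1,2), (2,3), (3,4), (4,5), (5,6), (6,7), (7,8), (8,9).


P(P_10, k) = k * (k-1)^(9).
P(8) = 8 * 7^9 = 8 * 40353607 = 322828856.

322828856


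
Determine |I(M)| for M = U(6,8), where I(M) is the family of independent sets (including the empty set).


Independent sets of U(6,8) are all subsets of size <= 6.
Count = C(8,0) + C(8,1) + C(8,2) + C(8,3) + C(8,4) + C(8,5) + C(8,6)
     = 1 + 8 + 28 + 56 + 70 + 56 + 28
     = 247.

247


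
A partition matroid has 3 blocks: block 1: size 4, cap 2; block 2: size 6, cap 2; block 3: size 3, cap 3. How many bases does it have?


A basis picks exactly ci elements from block i.
Number of bases = product of C(|Si|, ci).
= C(4,2) * C(6,2) * C(3,3)
= 6 * 15 * 1
= 90.

90


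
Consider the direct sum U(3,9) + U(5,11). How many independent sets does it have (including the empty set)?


For a direct sum, |I(M1+M2)| = |I(M1)| * |I(M2)|.
|I(U(3,9))| = sum C(9,k) for k=0..3 = 130.
|I(U(5,11))| = sum C(11,k) for k=0..5 = 1024.
Total = 130 * 1024 = 133120.

133120


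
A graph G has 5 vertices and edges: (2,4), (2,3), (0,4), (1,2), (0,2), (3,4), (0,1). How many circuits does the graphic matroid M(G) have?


A circuit in a graphic matroid = edge set of a simple cycle.
G has 5 vertices and 7 edges.
Enumerating all minimal edge subsets forming cycles...
Total circuits found: 6.

6


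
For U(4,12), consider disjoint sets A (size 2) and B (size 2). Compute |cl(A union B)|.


|A union B| = 2 + 2 = 4 (disjoint).
In U(4,12), cl(S) = S if |S| < 4, else cl(S) = E.
Since 4 >= 4, cl(A union B) = E.
|cl(A union B)| = 12.

12


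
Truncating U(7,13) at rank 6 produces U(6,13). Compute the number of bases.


Truncating U(7,13) to rank 6 gives U(6,13).
Bases of U(6,13) are all 6-element subsets of 13 elements.
Number of bases = (13 choose 6) = 1716.

1716


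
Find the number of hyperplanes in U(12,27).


Hyperplanes of U(12,27) are flats of rank 11.
In a uniform matroid, these are exactly the (11)-element subsets.
Count = C(27,11) = 27! / (11! * 16!) = 13037895.

13037895


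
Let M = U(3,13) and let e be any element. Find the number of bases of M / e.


Contracting e from U(3,13) gives U(2,12).
Bases of U(2,12) = C(12,2) = (12 * 11) / (1 * 2) = 66.

66


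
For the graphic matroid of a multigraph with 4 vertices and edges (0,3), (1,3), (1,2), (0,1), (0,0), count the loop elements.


In a graphic matroid, a loop is a self-loop edge (u,u) with rank 0.
Examining all 5 edges for self-loops...
Self-loops found: (0,0)
Number of loops = 1.

1


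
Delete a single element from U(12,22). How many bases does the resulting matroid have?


Deleting e from U(12,22) gives U(12,21) since n > r.
Bases of U(12,21) = C(21,12) = 21! / (12! * 9!) = 293930.

293930


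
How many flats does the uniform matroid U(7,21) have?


Flats of U(7,21): every subset of size < 7 is a flat, plus E itself.
Count = C(21,0) + C(21,1) + C(21,2) + C(21,3) + C(21,4) + C(21,5) + C(21,6) + 1
     = 1 + 21 + 210 + 1330 + 5985 + 20349 + 54264 + 1
     = 82161.

82161


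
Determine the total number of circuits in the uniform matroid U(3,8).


In U(3,8), circuits are the (4)-element subsets.
Any set of 4 elements is dependent, and removing any one element gives
an independent set of size 3, so it is a minimal dependent set.
Number of circuits = C(8,4) = 8! / (4! * 4!) = 70.

70


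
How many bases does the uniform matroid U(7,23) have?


Bases of U(7,23) are all 7-element subsets of the 23-element ground set.
Number of bases = C(23,7).
(23 choose 7) = 245157.

245157


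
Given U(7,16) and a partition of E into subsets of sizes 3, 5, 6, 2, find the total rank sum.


r(Ai) = min(|Ai|, 7) for each part.
Sum = min(3,7) + min(5,7) + min(6,7) + min(2,7)
    = 3 + 5 + 6 + 2
    = 16.

16


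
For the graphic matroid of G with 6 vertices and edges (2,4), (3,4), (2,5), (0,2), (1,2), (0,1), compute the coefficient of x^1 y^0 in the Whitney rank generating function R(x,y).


R(x,y) = sum over A in 2^E of x^(r(E)-r(A)) * y^(|A|-r(A)).
G has 6 vertices, 6 edges. r(E) = 5.
Enumerate all 2^6 = 64 subsets.
Count subsets with r(E)-r(A)=1 and |A|-r(A)=0: 12.

12


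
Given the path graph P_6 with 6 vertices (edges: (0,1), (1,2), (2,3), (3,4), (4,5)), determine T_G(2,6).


A path on 6 vertices is a tree with 5 edges.
T(x,y) = x^(5) for any tree.
T(2,6) = 2^5 = 32.

32


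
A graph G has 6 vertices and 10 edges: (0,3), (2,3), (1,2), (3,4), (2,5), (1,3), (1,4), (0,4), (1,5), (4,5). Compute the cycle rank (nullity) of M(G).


Cycle rank (nullity) = |E| - r(M) = |E| - (|V| - c).
|E| = 10, |V| = 6, c = 1.
Nullity = 10 - (6 - 1) = 10 - 5 = 5.

5


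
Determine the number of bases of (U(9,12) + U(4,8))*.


(M1+M2)* = M1* + M2*.
M1* = U(3,12), bases: C(12,3) = 220.
M2* = U(4,8), bases: C(8,4) = 70.
|B(M*)| = 220 * 70 = 15400.

15400


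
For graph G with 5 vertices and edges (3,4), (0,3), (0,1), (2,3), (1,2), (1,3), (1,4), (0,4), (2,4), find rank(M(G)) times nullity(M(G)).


r(M) = |V| - c = 5 - 1 = 4.
nullity = |E| - r(M) = 9 - 4 = 5.
Product = 4 * 5 = 20.

20


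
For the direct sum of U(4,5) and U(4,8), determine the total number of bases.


Bases of a direct sum M1 + M2: |B| = |B(M1)| * |B(M2)|.
|B(U(4,5))| = C(5,4) = 5.
|B(U(4,8))| = C(8,4) = 70.
Total bases = 5 * 70 = 350.

350


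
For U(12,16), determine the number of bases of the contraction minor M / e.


Contracting e from U(12,16) gives U(11,15).
Bases of U(11,15) = C(15,11) = 15! / (11! * 4!) = 1365.

1365


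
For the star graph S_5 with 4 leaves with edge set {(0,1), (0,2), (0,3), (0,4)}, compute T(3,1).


A star on 5 vertices is a tree with 4 edges.
T(x,y) = x^(4) for any tree.
T(3,1) = 3^4 = 81.

81


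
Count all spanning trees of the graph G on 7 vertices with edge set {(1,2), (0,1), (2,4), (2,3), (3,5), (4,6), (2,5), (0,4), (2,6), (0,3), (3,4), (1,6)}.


By Kirchhoff's matrix tree theorem, the number of spanning trees equals
the determinant of any cofactor of the Laplacian matrix L.
G has 7 vertices and 12 edges.
Computing the (6 x 6) cofactor determinant gives 326.

326


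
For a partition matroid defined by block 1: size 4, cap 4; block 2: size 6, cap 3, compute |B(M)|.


A basis picks exactly ci elements from block i.
Number of bases = product of C(|Si|, ci).
= C(4,4) * C(6,3)
= 1 * 20
= 20.

20


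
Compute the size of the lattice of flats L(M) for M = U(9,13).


Flats of U(9,13): every subset of size < 9 is a flat, plus E itself.
Count = (13 choose 0) + (13 choose 1) + (13 choose 2) + (13 choose 3) + (13 choose 4) + (13 choose 5) + (13 choose 6) + (13 choose 7) + (13 choose 8) + 1
     = 1 + 13 + 78 + 286 + 715 + 1287 + 1716 + 1716 + 1287 + 1
     = 7100.

7100


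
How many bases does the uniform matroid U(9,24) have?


Bases of U(9,24) are all 9-element subsets of the 24-element ground set.
Number of bases = C(24,9).
(24 choose 9) = 1307504.

1307504


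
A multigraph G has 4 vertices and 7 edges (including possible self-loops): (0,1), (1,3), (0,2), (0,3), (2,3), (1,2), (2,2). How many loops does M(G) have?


In a graphic matroid, a loop is a self-loop edge (u,u) with rank 0.
Examining all 7 edges for self-loops...
Self-loops found: (2,2)
Number of loops = 1.

1


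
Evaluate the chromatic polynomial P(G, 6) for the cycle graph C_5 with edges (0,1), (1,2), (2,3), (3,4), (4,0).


P(C_5, k) = (k-1)^5 + (-1)^5*(k-1).
P(6) = (5)^5 - 5
= 3125 - 5 = 3120.

3120


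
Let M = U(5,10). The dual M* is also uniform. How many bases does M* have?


The dual of U(r,n) is U(n-r, n) = U(5,10).
Bases of U(5,10) are all (5)-element subsets.
|B(M*)| = (10 choose 5) = 252.

252


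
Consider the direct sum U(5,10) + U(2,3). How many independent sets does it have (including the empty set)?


For a direct sum, |I(M1+M2)| = |I(M1)| * |I(M2)|.
|I(U(5,10))| = sum C(10,k) for k=0..5 = 638.
|I(U(2,3))| = sum C(3,k) for k=0..2 = 7.
Total = 638 * 7 = 4466.

4466


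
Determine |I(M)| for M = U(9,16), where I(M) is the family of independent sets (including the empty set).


Independent sets of U(9,16) are all subsets of size <= 9.
Count = C(16,0) + C(16,1) + C(16,2) + C(16,3) + C(16,4) + C(16,5) + C(16,6) + C(16,7) + C(16,8) + C(16,9)
     = 1 + 16 + 120 + 560 + 1820 + 4368 + 8008 + 11440 + 12870 + 11440
     = 50643.

50643


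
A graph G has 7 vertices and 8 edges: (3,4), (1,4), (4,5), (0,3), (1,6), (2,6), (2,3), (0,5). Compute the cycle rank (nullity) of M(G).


Cycle rank (nullity) = |E| - r(M) = |E| - (|V| - c).
|E| = 8, |V| = 7, c = 1.
Nullity = 8 - (7 - 1) = 8 - 6 = 2.

2


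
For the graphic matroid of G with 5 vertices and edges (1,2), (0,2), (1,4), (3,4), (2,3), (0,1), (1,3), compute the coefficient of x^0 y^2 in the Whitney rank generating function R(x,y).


R(x,y) = sum over A in 2^E of x^(r(E)-r(A)) * y^(|A|-r(A)).
G has 5 vertices, 7 edges. r(E) = 4.
Enumerate all 2^7 = 128 subsets.
Count subsets with r(E)-r(A)=0 and |A|-r(A)=2: 7.

7


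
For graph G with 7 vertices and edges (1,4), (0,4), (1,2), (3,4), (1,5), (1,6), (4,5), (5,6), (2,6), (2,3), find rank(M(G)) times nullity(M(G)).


r(M) = |V| - c = 7 - 1 = 6.
nullity = |E| - r(M) = 10 - 6 = 4.
Product = 6 * 4 = 24.

24


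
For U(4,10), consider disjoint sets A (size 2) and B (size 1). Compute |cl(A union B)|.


|A union B| = 2 + 1 = 3 (disjoint).
In U(4,10), cl(S) = S if |S| < 4, else cl(S) = E.
Since 3 < 4, cl(A union B) = A union B.
|cl(A union B)| = 3.

3


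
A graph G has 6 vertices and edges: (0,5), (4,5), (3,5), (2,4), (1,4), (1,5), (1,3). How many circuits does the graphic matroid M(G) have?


A circuit in a graphic matroid = edge set of a simple cycle.
G has 6 vertices and 7 edges.
Enumerating all minimal edge subsets forming cycles...
Total circuits found: 3.

3


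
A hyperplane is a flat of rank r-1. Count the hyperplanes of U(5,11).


Hyperplanes of U(5,11) are flats of rank 4.
In a uniform matroid, these are exactly the (4)-element subsets.
Count = C(11,4) = 11! / (4! * 7!) = 330.

330


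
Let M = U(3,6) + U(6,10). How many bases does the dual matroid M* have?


(M1+M2)* = M1* + M2*.
M1* = U(3,6), bases: C(6,3) = 20.
M2* = U(4,10), bases: C(10,4) = 210.
|B(M*)| = 20 * 210 = 4200.

4200


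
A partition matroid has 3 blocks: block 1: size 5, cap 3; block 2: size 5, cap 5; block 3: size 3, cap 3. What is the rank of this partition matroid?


Rank of a partition matroid = sum of min(|Si|, ci) for each block.
= min(5,3) + min(5,5) + min(3,3)
= 3 + 5 + 3
= 11.

11


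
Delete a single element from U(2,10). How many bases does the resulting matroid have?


Deleting e from U(2,10) gives U(2,9) since n > r.
Bases of U(2,9) = (9 choose 2) = 36.

36


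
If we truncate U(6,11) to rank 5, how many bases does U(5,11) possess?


Truncating U(6,11) to rank 5 gives U(5,11).
Bases of U(5,11) are all 5-element subsets of 11 elements.
Number of bases = C(11,5) = 462.

462


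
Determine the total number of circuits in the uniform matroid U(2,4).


In U(2,4), circuits are the (3)-element subsets.
Any set of 3 elements is dependent, and removing any one element gives
an independent set of size 2, so it is a minimal dependent set.
Number of circuits = C(4,3) = 4! / (3! * 1!) = 4.

4


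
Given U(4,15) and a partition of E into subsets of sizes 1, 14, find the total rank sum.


r(Ai) = min(|Ai|, 4) for each part.
Sum = min(1,4) + min(14,4)
    = 1 + 4
    = 5.

5


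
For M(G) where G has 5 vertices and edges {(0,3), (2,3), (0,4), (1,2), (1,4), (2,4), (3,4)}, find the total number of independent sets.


An independent set in a graphic matroid is an acyclic edge subset.
G has 5 vertices and 7 edges.
Enumerate all 2^7 = 128 subsets, checking for acyclicity.
Total independent sets = 82.

82


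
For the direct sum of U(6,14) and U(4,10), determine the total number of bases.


Bases of a direct sum M1 + M2: |B| = |B(M1)| * |B(M2)|.
|B(U(6,14))| = C(14,6) = 3003.
|B(U(4,10))| = C(10,4) = 210.
Total bases = 3003 * 210 = 630630.

630630


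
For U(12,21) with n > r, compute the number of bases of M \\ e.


Deleting e from U(12,21) gives U(12,20) since n > r.
Bases of U(12,20) = (20 choose 12) = 125970.

125970


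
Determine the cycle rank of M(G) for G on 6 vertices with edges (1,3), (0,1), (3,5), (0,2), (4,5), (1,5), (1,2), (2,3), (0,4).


Cycle rank (nullity) = |E| - r(M) = |E| - (|V| - c).
|E| = 9, |V| = 6, c = 1.
Nullity = 9 - (6 - 1) = 9 - 5 = 4.

4


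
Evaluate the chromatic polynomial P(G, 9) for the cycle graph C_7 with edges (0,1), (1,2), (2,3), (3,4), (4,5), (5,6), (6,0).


P(C_7, k) = (k-1)^7 + (-1)^7*(k-1).
P(9) = (8)^7 - 8
= 2097152 - 8 = 2097144.

2097144


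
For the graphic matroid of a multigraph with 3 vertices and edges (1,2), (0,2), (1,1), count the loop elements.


In a graphic matroid, a loop is a self-loop edge (u,u) with rank 0.
Examining all 3 edges for self-loops...
Self-loops found: (1,1)
Number of loops = 1.

1


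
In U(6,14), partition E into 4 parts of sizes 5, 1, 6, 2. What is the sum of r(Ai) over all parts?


r(Ai) = min(|Ai|, 6) for each part.
Sum = min(5,6) + min(1,6) + min(6,6) + min(2,6)
    = 5 + 1 + 6 + 2
    = 14.

14


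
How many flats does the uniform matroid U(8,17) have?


Flats of U(8,17): every subset of size < 8 is a flat, plus E itself.
Count = C(17,0) + C(17,1) + C(17,2) + C(17,3) + C(17,4) + C(17,5) + C(17,6) + C(17,7) + 1
     = 1 + 17 + 136 + 680 + 2380 + 6188 + 12376 + 19448 + 1
     = 41227.

41227


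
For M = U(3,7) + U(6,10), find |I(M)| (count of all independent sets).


For a direct sum, |I(M1+M2)| = |I(M1)| * |I(M2)|.
|I(U(3,7))| = sum C(7,k) for k=0..3 = 64.
|I(U(6,10))| = sum C(10,k) for k=0..6 = 848.
Total = 64 * 848 = 54272.

54272


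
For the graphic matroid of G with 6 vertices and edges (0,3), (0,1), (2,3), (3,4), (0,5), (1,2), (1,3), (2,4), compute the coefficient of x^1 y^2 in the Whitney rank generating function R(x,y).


R(x,y) = sum over A in 2^E of x^(r(E)-r(A)) * y^(|A|-r(A)).
G has 6 vertices, 8 edges. r(E) = 5.
Enumerate all 2^8 = 256 subsets.
Count subsets with r(E)-r(A)=1 and |A|-r(A)=2: 9.

9


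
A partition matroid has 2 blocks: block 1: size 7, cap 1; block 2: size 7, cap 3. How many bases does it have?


A basis picks exactly ci elements from block i.
Number of bases = product of C(|Si|, ci).
= C(7,1) * C(7,3)
= 7 * 35
= 245.

245


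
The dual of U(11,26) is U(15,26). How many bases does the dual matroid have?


The dual of U(r,n) is U(n-r, n) = U(15,26).
Bases of U(15,26) are all (15)-element subsets.
|B(M*)| = (26 choose 15) = 7726160.

7726160


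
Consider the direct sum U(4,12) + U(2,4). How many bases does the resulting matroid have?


Bases of a direct sum M1 + M2: |B| = |B(M1)| * |B(M2)|.
|B(U(4,12))| = C(12,4) = 495.
|B(U(2,4))| = C(4,2) = 6.
Total bases = 495 * 6 = 2970.

2970


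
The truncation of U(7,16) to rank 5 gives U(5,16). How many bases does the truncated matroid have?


Truncating U(7,16) to rank 5 gives U(5,16).
Bases of U(5,16) are all 5-element subsets of 16 elements.
Number of bases = C(16,5) = 16! / (5! * 11!) = 4368.

4368


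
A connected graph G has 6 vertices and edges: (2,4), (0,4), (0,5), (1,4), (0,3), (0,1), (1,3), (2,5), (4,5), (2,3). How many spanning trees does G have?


By Kirchhoff's matrix tree theorem, the number of spanning trees equals
the determinant of any cofactor of the Laplacian matrix L.
G has 6 vertices and 10 edges.
Computing the (5 x 5) cofactor determinant gives 130.

130


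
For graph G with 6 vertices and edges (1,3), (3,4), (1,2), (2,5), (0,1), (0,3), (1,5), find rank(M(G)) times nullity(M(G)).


r(M) = |V| - c = 6 - 1 = 5.
nullity = |E| - r(M) = 7 - 5 = 2.
Product = 5 * 2 = 10.

10


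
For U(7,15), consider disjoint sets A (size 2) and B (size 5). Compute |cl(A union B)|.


|A union B| = 2 + 5 = 7 (disjoint).
In U(7,15), cl(S) = S if |S| < 7, else cl(S) = E.
Since 7 >= 7, cl(A union B) = E.
|cl(A union B)| = 15.

15


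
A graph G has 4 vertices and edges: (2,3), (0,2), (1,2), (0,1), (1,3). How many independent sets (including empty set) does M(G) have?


An independent set in a graphic matroid is an acyclic edge subset.
G has 4 vertices and 5 edges.
Enumerate all 2^5 = 32 subsets, checking for acyclicity.
Total independent sets = 24.

24


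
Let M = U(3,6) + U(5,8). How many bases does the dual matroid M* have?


(M1+M2)* = M1* + M2*.
M1* = U(3,6), bases: C(6,3) = 20.
M2* = U(3,8), bases: C(8,3) = 56.
|B(M*)| = 20 * 56 = 1120.

1120


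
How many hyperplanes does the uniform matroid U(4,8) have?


Hyperplanes of U(4,8) are flats of rank 3.
In a uniform matroid, these are exactly the (3)-element subsets.
Count = C(8,3) = (8 * 7 * 6) / (1 * 2 * 3) = 56.

56


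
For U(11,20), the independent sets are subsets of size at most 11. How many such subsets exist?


Independent sets of U(11,20) are all subsets of size <= 11.
Count = (20 choose 0) + (20 choose 1) + (20 choose 2) + (20 choose 3) + (20 choose 4) + (20 choose 5) + (20 choose 6) + (20 choose 7) + (20 choose 8) + (20 choose 9) + (20 choose 10) + (20 choose 11)
     = 1 + 20 + 190 + 1140 + 4845 + 15504 + 38760 + 77520 + 125970 + 167960 + 184756 + 167960
     = 784626.

784626


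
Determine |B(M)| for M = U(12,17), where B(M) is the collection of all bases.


Bases of U(12,17) are all 12-element subsets of the 17-element ground set.
Number of bases = C(17,12).
(17 choose 12) = 6188.

6188


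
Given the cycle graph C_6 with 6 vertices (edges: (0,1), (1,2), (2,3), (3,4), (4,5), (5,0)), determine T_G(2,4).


T(C_6; x,y) = x + x^2 + ... + x^(5) + y.
T(2,4) = 2^1 + 2^2 + 2^3 + 2^4 + 2^5 + 4
= 2 + 4 + 8 + 16 + 32 + 4
= 66.

66


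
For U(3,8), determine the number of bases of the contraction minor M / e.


Contracting e from U(3,8) gives U(2,7).
Bases of U(2,7) = (7 choose 2) = 21.

21


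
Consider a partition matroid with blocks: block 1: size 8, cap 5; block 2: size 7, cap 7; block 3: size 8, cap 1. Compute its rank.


Rank of a partition matroid = sum of min(|Si|, ci) for each block.
= min(8,5) + min(7,7) + min(8,1)
= 5 + 7 + 1
= 13.

13


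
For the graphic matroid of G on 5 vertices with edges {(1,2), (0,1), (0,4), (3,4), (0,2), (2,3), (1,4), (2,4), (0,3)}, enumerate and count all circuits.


A circuit in a graphic matroid = edge set of a simple cycle.
G has 5 vertices and 9 edges.
Enumerating all minimal edge subsets forming cycles...
Total circuits found: 22.

22


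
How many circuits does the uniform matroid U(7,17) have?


In U(7,17), circuits are the (8)-element subsets.
Any set of 8 elements is dependent, and removing any one element gives
an independent set of size 7, so it is a minimal dependent set.
Number of circuits = (17 choose 8) = 24310.

24310


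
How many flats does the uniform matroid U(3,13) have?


Flats of U(3,13): every subset of size < 3 is a flat, plus E itself.
Count = C(13,0) + C(13,1) + C(13,2) + 1
     = 1 + 13 + 78 + 1
     = 93.

93


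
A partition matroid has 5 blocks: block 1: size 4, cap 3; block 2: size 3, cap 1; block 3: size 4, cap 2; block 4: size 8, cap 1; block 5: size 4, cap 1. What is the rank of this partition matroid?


Rank of a partition matroid = sum of min(|Si|, ci) for each block.
= min(4,3) + min(3,1) + min(4,2) + min(8,1) + min(4,1)
= 3 + 1 + 2 + 1 + 1
= 8.

8


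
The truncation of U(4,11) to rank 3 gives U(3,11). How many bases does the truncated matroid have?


Truncating U(4,11) to rank 3 gives U(3,11).
Bases of U(3,11) are all 3-element subsets of 11 elements.
Number of bases = (11 choose 3) = 165.

165


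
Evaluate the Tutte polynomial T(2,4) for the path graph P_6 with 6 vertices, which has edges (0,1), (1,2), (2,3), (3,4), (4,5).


A path on 6 vertices is a tree with 5 edges.
T(x,y) = x^(5) for any tree.
T(2,4) = 2^5 = 32.

32


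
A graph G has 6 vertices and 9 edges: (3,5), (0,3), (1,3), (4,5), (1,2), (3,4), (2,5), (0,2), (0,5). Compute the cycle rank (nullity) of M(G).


Cycle rank (nullity) = |E| - r(M) = |E| - (|V| - c).
|E| = 9, |V| = 6, c = 1.
Nullity = 9 - (6 - 1) = 9 - 5 = 4.

4


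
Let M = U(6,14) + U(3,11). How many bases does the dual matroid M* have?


(M1+M2)* = M1* + M2*.
M1* = U(8,14), bases: C(14,8) = 3003.
M2* = U(8,11), bases: C(11,8) = 165.
|B(M*)| = 3003 * 165 = 495495.

495495


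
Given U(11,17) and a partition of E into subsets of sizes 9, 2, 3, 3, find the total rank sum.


r(Ai) = min(|Ai|, 11) for each part.
Sum = min(9,11) + min(2,11) + min(3,11) + min(3,11)
    = 9 + 2 + 3 + 3
    = 17.

17


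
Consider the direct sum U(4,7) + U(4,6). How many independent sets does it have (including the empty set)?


For a direct sum, |I(M1+M2)| = |I(M1)| * |I(M2)|.
|I(U(4,7))| = sum C(7,k) for k=0..4 = 99.
|I(U(4,6))| = sum C(6,k) for k=0..4 = 57.
Total = 99 * 57 = 5643.

5643


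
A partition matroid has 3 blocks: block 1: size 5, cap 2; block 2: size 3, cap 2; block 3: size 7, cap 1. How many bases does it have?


A basis picks exactly ci elements from block i.
Number of bases = product of C(|Si|, ci).
= C(5,2) * C(3,2) * C(7,1)
= 10 * 3 * 7
= 210.

210


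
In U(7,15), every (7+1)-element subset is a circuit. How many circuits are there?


In U(7,15), circuits are the (8)-element subsets.
Any set of 8 elements is dependent, and removing any one element gives
an independent set of size 7, so it is a minimal dependent set.
Number of circuits = C(15,8) = 6435.

6435


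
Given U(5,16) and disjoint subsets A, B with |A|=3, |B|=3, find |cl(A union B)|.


|A union B| = 3 + 3 = 6 (disjoint).
In U(5,16), cl(S) = S if |S| < 5, else cl(S) = E.
Since 6 >= 5, cl(A union B) = E.
|cl(A union B)| = 16.

16


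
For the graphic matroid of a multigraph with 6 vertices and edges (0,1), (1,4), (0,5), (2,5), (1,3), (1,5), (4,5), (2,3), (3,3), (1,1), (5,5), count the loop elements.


In a graphic matroid, a loop is a self-loop edge (u,u) with rank 0.
Examining all 11 edges for self-loops...
Self-loops found: (3,3), (1,1), (5,5)
Number of loops = 3.

3


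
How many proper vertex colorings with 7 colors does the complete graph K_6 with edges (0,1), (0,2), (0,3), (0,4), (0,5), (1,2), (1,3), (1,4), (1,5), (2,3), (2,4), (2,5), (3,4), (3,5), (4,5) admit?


P(K_6, k) = k(k-1)(k-2)...(k-5).
P(7) = (7) * (6) * (5) * (4) * (3) * (2) = 5040.

5040


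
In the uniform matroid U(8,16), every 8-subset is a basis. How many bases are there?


Bases of U(8,16) are all 8-element subsets of the 16-element ground set.
Number of bases = C(16,8).
C(16,8) = 16! / (8! * 8!) = 12870.

12870


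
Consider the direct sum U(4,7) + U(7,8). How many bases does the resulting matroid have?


Bases of a direct sum M1 + M2: |B| = |B(M1)| * |B(M2)|.
|B(U(4,7))| = C(7,4) = 35.
|B(U(7,8))| = C(8,7) = 8.
Total bases = 35 * 8 = 280.

280


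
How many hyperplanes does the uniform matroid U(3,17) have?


Hyperplanes of U(3,17) are flats of rank 2.
In a uniform matroid, these are exactly the (2)-element subsets.
Count = (17 choose 2) = 136.

136


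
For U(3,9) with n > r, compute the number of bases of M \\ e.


Deleting e from U(3,9) gives U(3,8) since n > r.
Bases of U(3,8) = C(8,3) = (8 * 7 * 6) / (1 * 2 * 3) = 56.

56


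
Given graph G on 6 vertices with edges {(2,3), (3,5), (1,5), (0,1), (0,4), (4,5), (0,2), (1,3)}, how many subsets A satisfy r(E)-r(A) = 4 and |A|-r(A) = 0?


R(x,y) = sum over A in 2^E of x^(r(E)-r(A)) * y^(|A|-r(A)).
G has 6 vertices, 8 edges. r(E) = 5.
Enumerate all 2^8 = 256 subsets.
Count subsets with r(E)-r(A)=4 and |A|-r(A)=0: 8.

8


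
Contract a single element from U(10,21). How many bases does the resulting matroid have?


Contracting e from U(10,21) gives U(9,20).
Bases of U(9,20) = C(20,9) = 167960.

167960


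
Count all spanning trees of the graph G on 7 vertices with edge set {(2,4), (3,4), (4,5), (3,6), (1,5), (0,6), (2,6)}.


By Kirchhoff's matrix tree theorem, the number of spanning trees equals
the determinant of any cofactor of the Laplacian matrix L.
G has 7 vertices and 7 edges.
Computing the (6 x 6) cofactor determinant gives 4.

4


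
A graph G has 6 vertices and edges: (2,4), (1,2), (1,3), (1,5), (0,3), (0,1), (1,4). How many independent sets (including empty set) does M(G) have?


An independent set in a graphic matroid is an acyclic edge subset.
G has 6 vertices and 7 edges.
Enumerate all 2^7 = 128 subsets, checking for acyclicity.
Total independent sets = 98.

98


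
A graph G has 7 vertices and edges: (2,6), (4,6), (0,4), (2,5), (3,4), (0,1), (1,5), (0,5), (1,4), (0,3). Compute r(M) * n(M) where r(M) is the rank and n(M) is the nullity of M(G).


r(M) = |V| - c = 7 - 1 = 6.
nullity = |E| - r(M) = 10 - 6 = 4.
Product = 6 * 4 = 24.

24


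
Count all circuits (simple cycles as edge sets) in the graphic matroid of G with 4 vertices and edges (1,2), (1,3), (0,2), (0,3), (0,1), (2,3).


A circuit in a graphic matroid = edge set of a simple cycle.
G has 4 vertices and 6 edges.
Enumerating all minimal edge subsets forming cycles...
Total circuits found: 7.

7


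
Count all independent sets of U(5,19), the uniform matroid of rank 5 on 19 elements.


Independent sets of U(5,19) are all subsets of size <= 5.
Count = (19 choose 0) + (19 choose 1) + (19 choose 2) + (19 choose 3) + (19 choose 4) + (19 choose 5)
     = 1 + 19 + 171 + 969 + 3876 + 11628
     = 16664.

16664


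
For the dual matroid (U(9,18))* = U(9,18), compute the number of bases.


The dual of U(r,n) is U(n-r, n) = U(9,18).
Bases of U(9,18) are all (9)-element subsets.
|B(M*)| = C(18,9) = 48620.

48620


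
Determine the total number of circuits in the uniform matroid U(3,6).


In U(3,6), circuits are the (4)-element subsets.
Any set of 4 elements is dependent, and removing any one element gives
an independent set of size 3, so it is a minimal dependent set.
Number of circuits = (6 choose 4) = 15.

15


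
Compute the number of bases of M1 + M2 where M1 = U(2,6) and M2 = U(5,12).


Bases of a direct sum M1 + M2: |B| = |B(M1)| * |B(M2)|.
|B(U(2,6))| = C(6,2) = 15.
|B(U(5,12))| = C(12,5) = 792.
Total bases = 15 * 792 = 11880.

11880


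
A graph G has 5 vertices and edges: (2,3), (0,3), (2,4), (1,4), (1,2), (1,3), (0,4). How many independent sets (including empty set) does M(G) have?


An independent set in a graphic matroid is an acyclic edge subset.
G has 5 vertices and 7 edges.
Enumerate all 2^7 = 128 subsets, checking for acyclicity.
Total independent sets = 86.

86


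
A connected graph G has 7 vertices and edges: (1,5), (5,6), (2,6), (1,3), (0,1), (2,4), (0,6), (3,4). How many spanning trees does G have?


By Kirchhoff's matrix tree theorem, the number of spanning trees equals
the determinant of any cofactor of the Laplacian matrix L.
G has 7 vertices and 8 edges.
Computing the (6 x 6) cofactor determinant gives 20.

20


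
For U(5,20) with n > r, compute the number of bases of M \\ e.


Deleting e from U(5,20) gives U(5,19) since n > r.
Bases of U(5,19) = C(19,5) = 19! / (5! * 14!) = 11628.

11628


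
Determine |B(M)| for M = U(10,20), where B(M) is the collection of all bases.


Bases of U(10,20) are all 10-element subsets of the 20-element ground set.
Number of bases = C(20,10).
C(20,10) = 20! / (10! * 10!) = 184756.

184756


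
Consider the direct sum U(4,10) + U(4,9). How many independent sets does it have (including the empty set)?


For a direct sum, |I(M1+M2)| = |I(M1)| * |I(M2)|.
|I(U(4,10))| = sum C(10,k) for k=0..4 = 386.
|I(U(4,9))| = sum C(9,k) for k=0..4 = 256.
Total = 386 * 256 = 98816.

98816


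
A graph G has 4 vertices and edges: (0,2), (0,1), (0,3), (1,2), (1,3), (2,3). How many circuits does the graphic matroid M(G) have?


A circuit in a graphic matroid = edge set of a simple cycle.
G has 4 vertices and 6 edges.
Enumerating all minimal edge subsets forming cycles...
Total circuits found: 7.

7


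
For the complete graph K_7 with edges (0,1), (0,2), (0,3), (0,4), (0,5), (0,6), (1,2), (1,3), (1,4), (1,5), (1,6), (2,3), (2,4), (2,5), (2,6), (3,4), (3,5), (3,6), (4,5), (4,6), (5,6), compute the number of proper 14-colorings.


P(K_7, k) = k(k-1)(k-2)...(k-6).
P(14) = (14) * (13) * (12) * (11) * (10) * (9) * (8) = 17297280.

17297280
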